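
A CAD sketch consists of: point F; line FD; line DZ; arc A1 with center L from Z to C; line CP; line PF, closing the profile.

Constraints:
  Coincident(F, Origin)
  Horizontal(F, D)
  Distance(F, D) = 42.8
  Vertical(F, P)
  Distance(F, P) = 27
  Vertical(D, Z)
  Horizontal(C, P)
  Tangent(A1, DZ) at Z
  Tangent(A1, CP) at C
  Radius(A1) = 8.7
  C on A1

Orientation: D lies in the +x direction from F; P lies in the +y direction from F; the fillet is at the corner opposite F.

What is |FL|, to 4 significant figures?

38.70

F is at the origin; F and D share the same y with |FD| = 42.8 and D on the +x side, so D = (42.80, 0.000). FP is vertical with |FP| = 27.0 and P on the +y side, so P = (0.000, 27.00). The virtual corner opposite F is at (42.80, 27.00). The tangent condition forces LZ to be normal to DZ and the tangent condition forces LC to be normal to CP, with radius 8.7, so the center L sits 8.7 in from both sides at L = (34.10, 18.30). Then |FL| = |L − F| = 38.70.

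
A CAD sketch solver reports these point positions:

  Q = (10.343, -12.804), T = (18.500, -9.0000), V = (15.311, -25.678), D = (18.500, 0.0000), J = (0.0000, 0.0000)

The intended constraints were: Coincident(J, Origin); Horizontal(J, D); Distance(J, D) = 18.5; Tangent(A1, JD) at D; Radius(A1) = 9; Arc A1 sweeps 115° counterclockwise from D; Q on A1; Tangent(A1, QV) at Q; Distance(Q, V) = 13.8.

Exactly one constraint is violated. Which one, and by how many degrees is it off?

Tangent(A1, QV) at Q — off by 3.90°.

J = (0.00, 0.00) ✓; J.y = 0.00, D.y = 0.00 ✓; |JD| = 18.50 ✓; ∠(TD, DJ) = 90.00° ✓; |TD| = 9.000 ✓; bearing(T→Q) − bearing(T→D) = 115.0° ✓; |TQ| = 9.000 ✓; ∠(TQ, QV) = 93.90° ✗; |QV| = 13.80 ✓.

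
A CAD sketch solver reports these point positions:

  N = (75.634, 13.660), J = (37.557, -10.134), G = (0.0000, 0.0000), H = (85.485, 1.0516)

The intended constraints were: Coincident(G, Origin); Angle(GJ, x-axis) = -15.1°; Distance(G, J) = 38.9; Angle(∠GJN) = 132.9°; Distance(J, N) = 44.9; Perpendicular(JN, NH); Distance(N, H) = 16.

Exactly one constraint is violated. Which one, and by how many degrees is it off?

Perpendicular(JN, NH) — off by 6.00°.

G = (0.00, 0.00) ✓; GJ at -15.10° ✓; |GJ| = 38.90 ✓; ∠GJN = 132.9° ✓; |JN| = 44.90 ✓; ∠(JN, NH) = 84.00° ✗; |NH| = 16.00 ✓.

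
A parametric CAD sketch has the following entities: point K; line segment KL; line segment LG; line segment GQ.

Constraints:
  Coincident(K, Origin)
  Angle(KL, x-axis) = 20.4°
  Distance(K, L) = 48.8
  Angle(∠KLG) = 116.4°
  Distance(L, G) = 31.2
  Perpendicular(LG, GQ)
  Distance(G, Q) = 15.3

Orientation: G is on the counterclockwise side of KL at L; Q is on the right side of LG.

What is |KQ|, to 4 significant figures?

79.25

∠KLG = 116.4°, so LG runs at 20.4° + (180° − 116.4°) = 84.00° from the x-axis; with |LG| = 31.2, G = L + 31.2·(cos 84.00°, sin 84.00°) = (49.00, 48.04). The perpendicularity gives GQ at right angles to LG; with |GQ| = 15.3 on the right of LG, Q = G + 15.3·(0.9945, -0.1045) = (64.22, 46.44). Then |KQ| = |Q − K| = 79.25.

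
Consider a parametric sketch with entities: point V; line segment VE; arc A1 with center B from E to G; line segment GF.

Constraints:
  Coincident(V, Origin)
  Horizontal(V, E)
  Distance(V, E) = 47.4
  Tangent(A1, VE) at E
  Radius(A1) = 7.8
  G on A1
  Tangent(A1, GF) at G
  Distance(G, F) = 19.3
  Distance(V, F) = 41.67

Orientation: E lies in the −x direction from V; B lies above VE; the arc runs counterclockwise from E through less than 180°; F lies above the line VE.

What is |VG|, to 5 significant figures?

40.331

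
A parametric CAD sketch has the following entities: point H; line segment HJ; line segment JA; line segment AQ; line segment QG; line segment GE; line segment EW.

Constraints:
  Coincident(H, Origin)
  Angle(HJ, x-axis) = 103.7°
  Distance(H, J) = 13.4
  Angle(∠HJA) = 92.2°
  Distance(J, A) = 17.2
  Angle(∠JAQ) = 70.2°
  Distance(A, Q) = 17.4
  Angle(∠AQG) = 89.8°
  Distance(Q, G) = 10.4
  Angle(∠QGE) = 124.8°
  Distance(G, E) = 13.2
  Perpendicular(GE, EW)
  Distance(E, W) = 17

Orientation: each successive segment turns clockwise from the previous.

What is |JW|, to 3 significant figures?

15.2

∠QGE = 124.8° gives GE at 121° from the x-axis; with |GE| = 13.2, E = (-4.93, 12.5). GE is perpendicular to EW, so EW runs at 30.7°; with |EW| = 17.0, W = (9.69, 21.1). Then |JW| = |W − J| = 15.2.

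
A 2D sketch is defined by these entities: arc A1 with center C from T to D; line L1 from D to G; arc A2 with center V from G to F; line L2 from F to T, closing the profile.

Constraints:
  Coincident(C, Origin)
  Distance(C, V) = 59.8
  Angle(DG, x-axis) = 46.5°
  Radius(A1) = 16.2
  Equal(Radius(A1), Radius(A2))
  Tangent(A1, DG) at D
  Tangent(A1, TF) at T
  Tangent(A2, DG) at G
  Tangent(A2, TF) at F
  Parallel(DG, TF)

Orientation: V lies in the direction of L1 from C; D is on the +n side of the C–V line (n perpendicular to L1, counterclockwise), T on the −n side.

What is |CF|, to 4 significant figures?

61.96

The slot axis is L1's direction at 46.5°, so u = (cos 46.5°, sin 46.5°) = (0.6884, 0.7254) and n = (−sin 46.5°, cos 46.5°) = (-0.7254, 0.6884). C is at the origin and V lies 59.8 along u from C, so V = 59.8·u = (41.16, 43.38). Tangency of A1 to both parallel lines with radius 16.2 puts D and T at C ± 16.2·n: D = (-11.75, 11.15), T = (11.75, -11.15). Equal radii place G and F the same way about V: G = V + 16.2·n = (29.41, 54.53), F = V − 16.2·n = (52.91, 32.23). Then |CF| = |F − C| = 61.96.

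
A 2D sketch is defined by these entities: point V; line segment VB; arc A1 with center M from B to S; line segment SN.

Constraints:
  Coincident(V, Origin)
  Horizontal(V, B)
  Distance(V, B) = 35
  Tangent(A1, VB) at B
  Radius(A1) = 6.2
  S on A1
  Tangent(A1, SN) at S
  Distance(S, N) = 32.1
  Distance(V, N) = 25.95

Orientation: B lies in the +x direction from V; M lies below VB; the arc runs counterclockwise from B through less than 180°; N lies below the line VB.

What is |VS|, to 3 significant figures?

30.6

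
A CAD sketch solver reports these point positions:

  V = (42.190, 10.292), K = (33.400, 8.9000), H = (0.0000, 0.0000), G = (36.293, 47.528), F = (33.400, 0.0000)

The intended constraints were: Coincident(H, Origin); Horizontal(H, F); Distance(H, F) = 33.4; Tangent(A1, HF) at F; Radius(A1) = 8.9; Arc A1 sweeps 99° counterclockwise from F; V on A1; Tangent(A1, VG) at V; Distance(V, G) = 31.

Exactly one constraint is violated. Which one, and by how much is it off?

Distance(V, G) = 31 — off by 6.70.

H = (0.00, 0.00) ✓; H.y = 0.00, F.y = 0.00 ✓; |HF| = 33.40 ✓; ∠(KF, FH) = 90.00° ✓; |KF| = 8.900 ✓; bearing(K→V) − bearing(K→F) = 99.00° ✓; |KV| = 8.900 ✓; ∠(KV, VG) = 90.00° ✓; |VG| = 37.70 ✗.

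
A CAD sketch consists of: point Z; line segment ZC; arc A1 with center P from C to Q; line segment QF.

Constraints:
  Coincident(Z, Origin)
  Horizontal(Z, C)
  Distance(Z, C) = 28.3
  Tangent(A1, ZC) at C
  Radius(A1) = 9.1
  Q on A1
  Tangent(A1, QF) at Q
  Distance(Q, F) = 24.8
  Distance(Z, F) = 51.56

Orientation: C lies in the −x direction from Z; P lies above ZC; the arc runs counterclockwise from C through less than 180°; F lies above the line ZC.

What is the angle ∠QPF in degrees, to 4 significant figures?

69.85°

Z is at the origin; Z and C share the same y with |ZC| = 28.3 and C on the −x side, so C = (-28.30, 0.000). The tangent condition forces PC to be normal to ZC, so P = C + (0, 9.1) = (-28.30, 9.100). Since PQ ⟂ QF (tangency), |PF| = √(9.1² + 24.8²) = 26.42 regardless of where Q sits on A1. So F lies on both circle(Z, 51.56) and circle(P, 26.42); the above-ZC intersection is F = (-39.66, 32.95). Q is the foot of the tangent from F: Q = (-21.93, 15.60).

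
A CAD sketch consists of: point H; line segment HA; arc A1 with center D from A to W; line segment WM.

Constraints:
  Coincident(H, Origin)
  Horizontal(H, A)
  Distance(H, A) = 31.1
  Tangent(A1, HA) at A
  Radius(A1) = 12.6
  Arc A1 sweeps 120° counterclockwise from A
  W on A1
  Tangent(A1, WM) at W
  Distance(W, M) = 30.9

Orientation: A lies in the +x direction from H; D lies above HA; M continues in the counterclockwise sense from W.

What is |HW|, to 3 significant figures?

46.1

H is at the origin; H and A share the same y with |HA| = 31.1 and A on the +x side, so A = (31.1, 0.00). The tangent condition forces DA to be normal to HA, so D = A + (0, 12.6) = (31.1, 12.6). On A1, A sits at bearing -90° from D; a 120° counterclockwise sweep puts W at bearing 30°, so W = D + 12.6·(cos 30°, sin 30°) = (42.0, 18.9). Then |HW| = |W − H| = 46.1.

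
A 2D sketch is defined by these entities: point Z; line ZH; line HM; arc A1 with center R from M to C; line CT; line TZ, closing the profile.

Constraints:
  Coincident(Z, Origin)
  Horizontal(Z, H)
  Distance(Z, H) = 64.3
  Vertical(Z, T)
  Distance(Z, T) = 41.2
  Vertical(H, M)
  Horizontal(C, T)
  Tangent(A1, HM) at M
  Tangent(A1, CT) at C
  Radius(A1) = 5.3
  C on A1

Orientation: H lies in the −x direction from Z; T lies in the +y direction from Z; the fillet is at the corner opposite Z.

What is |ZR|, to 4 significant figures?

69.06

Z and T share the same x with |ZT| = 41.2 and T on the +y side, so T = (0.000, 41.20). The virtual corner opposite Z is at (-64.30, 41.20). Since A1 is tangent to HM there, RM ⟂ HM and A1 meets CT tangentially, so RC is at right angles to CT, with radius 5.3, so the center R sits 5.3 in from both sides at R = (-59.00, 35.90). Then |ZR| = |R − Z| = 69.06.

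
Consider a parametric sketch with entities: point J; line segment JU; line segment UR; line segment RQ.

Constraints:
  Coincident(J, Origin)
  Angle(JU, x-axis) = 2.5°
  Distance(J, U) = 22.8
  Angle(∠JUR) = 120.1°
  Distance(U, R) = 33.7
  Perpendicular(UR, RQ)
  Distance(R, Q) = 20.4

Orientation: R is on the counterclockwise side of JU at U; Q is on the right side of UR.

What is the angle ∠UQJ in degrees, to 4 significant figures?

10.45°

∠JUR = 120.1°, so UR runs at 2.5° + (180° − 120.1°) = 62.40° from the x-axis; with |UR| = 33.7, R = U + 33.7·(cos 62.40°, sin 62.40°) = (38.39, 30.86). UR is perpendicular to RQ; with |RQ| = 20.4 on the right of UR, Q = R + 20.4·(0.8862, -0.4633) = (56.47, 21.41). Then cos ∠UQJ = QU·QJ / (|QU||QJ|), giving 10.45°.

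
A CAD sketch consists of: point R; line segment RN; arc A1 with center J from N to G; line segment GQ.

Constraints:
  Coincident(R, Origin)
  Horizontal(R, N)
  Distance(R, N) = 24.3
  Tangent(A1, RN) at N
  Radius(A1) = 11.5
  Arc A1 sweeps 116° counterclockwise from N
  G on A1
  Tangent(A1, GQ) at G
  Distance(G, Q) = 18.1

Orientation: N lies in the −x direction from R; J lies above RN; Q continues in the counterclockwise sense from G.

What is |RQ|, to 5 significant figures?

39.446

On A1, N sits at bearing -90° from J; a 116° counterclockwise sweep puts G at bearing 26°, so G = J + 11.5·(cos 26°, sin 26°) = (-13.964, 16.541). The tangent condition forces JG to be normal to GQ, so GQ runs along (−sin 26°, cos 26°); with |GQ| = 18.1, Q = (-21.898, 32.809). Then |RQ| = |Q − R| = 39.446.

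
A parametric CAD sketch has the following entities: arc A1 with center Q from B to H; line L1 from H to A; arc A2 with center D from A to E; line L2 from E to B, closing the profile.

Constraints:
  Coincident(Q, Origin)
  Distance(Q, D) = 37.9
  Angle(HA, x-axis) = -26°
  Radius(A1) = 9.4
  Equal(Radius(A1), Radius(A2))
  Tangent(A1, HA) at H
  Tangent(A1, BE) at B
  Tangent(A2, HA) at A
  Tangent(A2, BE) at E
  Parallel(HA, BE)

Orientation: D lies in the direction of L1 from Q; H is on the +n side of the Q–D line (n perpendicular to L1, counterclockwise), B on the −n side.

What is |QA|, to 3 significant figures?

39.0

The slot axis is L1's direction at -26.0°, so u = (cos -26.0°, sin -26.0°) = (0.899, -0.438) and n = (−sin -26.0°, cos -26.0°) = (0.438, 0.899). Q is at the origin and D lies 37.9 along u from Q, so D = 37.9·u = (34.1, -16.6). Tangency of A1 to both parallel lines with radius 9.4 puts H and B at Q ± 9.4·n: H = (4.12, 8.45), B = (-4.12, -8.45). Equal radii place A and E the same way about D: A = D + 9.4·n = (38.2, -8.17), E = D − 9.4·n = (29.9, -25.1). Then |QA| = |A − Q| = 39.0.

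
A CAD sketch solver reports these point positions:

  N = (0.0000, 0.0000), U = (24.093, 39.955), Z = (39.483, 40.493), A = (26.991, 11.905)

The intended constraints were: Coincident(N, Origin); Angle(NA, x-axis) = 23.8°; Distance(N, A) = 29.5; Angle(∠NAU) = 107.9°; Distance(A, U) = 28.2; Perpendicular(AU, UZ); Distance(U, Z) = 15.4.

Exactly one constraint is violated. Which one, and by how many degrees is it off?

Perpendicular(AU, UZ) — off by 3.90°.

N = (0.00, 0.00) ✓; NA at 23.80° ✓; |NA| = 29.50 ✓; ∠NAU = 107.9° ✓; |AU| = 28.20 ✓; ∠(AU, UZ) = 93.90° ✗; |UZ| = 15.40 ✓.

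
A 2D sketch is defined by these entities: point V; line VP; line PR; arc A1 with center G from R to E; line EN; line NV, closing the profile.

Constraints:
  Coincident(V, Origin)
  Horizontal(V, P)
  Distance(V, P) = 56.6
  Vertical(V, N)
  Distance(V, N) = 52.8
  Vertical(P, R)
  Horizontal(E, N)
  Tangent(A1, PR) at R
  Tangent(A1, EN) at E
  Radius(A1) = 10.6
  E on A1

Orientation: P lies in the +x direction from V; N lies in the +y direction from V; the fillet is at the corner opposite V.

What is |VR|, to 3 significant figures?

70.6

The virtual corner opposite V is at (56.6, 52.8). A1 meets PR tangentially, so GR is at right angles to PR and the tangent condition forces GE to be normal to EN, with radius 10.6, so the center G sits 10.6 in from both sides at G = (46.0, 42.2). That places the tangent points at R = (56.6, 42.2) on PR and E = (46.0, 52.8) on EN. Then |VR| = |R − V| = 70.6.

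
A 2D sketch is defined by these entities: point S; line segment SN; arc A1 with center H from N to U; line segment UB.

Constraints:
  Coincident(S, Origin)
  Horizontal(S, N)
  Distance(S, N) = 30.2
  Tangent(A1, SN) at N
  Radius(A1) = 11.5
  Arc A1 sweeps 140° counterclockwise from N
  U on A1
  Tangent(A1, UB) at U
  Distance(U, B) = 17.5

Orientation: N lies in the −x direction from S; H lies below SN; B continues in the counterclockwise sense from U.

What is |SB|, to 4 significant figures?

39.76

S is at the origin; SN is horizontal with |SN| = 30.2 and N on the −x side, so N = (-30.20, 0.000). The tangent condition forces HN to be normal to SN, so H = N + (0, -11.5) = (-30.20, -11.50). On A1, N sits at bearing 90° from H; a 140° counterclockwise sweep puts U at bearing 230°, so U = H + 11.5·(cos 230°, sin 230°) = (-37.59, -20.31). A1 meets UB tangentially, so HU is at right angles to UB, so UB runs along (−sin 230°, cos 230°); with |UB| = 17.5, B = (-24.19, -31.56). Then |SB| = |B − S| = 39.76.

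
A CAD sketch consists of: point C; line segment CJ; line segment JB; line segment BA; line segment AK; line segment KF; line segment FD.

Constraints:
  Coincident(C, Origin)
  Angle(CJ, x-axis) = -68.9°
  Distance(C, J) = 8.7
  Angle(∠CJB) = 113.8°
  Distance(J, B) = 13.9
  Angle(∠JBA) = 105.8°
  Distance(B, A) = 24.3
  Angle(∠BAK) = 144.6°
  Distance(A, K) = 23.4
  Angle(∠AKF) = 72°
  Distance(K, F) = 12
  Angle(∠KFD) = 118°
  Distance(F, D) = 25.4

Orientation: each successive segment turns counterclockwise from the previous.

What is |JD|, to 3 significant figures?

15.0

C is at the origin; CJ runs at -68.9° with length 8.7, so J = (3.13, -8.12). ∠CJB = 113.8° gives JB at -2.70° from the x-axis; with |JB| = 13.9, B = (17.0, -8.77). ∠JBA = 105.8° gives BA at 71.5° from the x-axis; with |BA| = 24.3, A = (24.7, 14.3). ∠BAK = 144.6° gives AK at 107° from the x-axis; with |AK| = 23.4, K = (17.9, 36.7). ∠AKF = 72.0° gives KF at -145° from the x-axis; with |KF| = 12.0, F = (8.08, 29.8). ∠KFD = 118.0° gives FD at -83.1° from the x-axis; with |FD| = 25.4, D = (11.1, 4.58). Then |JD| = |D − J| = 15.0.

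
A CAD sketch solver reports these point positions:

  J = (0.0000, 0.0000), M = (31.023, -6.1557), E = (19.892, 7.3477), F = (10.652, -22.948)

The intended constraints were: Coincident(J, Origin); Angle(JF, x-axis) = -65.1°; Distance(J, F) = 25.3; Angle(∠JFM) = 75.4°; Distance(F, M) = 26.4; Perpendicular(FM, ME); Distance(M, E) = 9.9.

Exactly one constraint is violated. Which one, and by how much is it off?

Distance(M, E) = 9.9 — off by 7.60.

J = (0.00, 0.00) ✓; JF at -65.10° ✓; |JF| = 25.30 ✓; ∠JFM = 75.40° ✓; |FM| = 26.40 ✓; ∠(FM, ME) = 90.00° ✓; |ME| = 17.50 ✗.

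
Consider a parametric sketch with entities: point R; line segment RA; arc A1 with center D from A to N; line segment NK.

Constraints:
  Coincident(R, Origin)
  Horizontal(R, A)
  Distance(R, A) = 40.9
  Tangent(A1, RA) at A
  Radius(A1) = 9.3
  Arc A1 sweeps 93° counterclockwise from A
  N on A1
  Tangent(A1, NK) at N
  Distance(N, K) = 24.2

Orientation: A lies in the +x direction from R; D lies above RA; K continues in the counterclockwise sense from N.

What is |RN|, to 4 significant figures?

51.13

R is at the origin; R and A share the same y with |RA| = 40.9 and A on the +x side, so A = (40.90, 0.000). Since A1 is tangent to RA there, DA ⟂ RA, so D = A + (0, 9.3) = (40.90, 9.300). On A1, A sits at bearing -90° from D; a 93° counterclockwise sweep puts N at bearing 3°, so N = D + 9.3·(cos 3°, sin 3°) = (50.19, 9.787). Then |RN| = |N − R| = 51.13.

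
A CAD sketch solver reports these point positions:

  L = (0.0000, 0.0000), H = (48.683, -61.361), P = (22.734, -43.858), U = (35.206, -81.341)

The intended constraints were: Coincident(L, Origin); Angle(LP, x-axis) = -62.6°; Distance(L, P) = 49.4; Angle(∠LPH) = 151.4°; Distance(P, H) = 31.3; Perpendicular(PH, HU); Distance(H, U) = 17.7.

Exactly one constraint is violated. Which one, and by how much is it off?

Distance(H, U) = 17.7 — off by 6.40.

L = (0.00, 0.00) ✓; LP at -62.60° ✓; |LP| = 49.40 ✓; ∠LPH = 151.4° ✓; |PH| = 31.30 ✓; ∠(PH, HU) = 90.00° ✓; |HU| = 24.10 ✗.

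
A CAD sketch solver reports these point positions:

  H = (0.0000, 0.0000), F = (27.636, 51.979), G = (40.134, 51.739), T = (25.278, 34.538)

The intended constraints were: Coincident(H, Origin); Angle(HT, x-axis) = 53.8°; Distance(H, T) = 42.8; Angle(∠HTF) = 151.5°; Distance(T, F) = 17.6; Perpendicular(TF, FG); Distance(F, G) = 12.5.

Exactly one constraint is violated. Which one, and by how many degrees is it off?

Perpendicular(TF, FG) — off by 6.60°.

H = (0.00, 0.00) ✓; HT at 53.80° ✓; |HT| = 42.80 ✓; ∠HTF = 151.5° ✓; |TF| = 17.60 ✓; ∠(TF, FG) = 83.40° ✗; |FG| = 12.50 ✓.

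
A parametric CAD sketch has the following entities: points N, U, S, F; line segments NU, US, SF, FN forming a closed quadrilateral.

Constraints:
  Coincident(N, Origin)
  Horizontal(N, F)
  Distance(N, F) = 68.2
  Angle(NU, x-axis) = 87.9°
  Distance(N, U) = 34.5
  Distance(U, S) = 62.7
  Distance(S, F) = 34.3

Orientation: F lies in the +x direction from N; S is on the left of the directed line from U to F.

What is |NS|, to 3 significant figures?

72.5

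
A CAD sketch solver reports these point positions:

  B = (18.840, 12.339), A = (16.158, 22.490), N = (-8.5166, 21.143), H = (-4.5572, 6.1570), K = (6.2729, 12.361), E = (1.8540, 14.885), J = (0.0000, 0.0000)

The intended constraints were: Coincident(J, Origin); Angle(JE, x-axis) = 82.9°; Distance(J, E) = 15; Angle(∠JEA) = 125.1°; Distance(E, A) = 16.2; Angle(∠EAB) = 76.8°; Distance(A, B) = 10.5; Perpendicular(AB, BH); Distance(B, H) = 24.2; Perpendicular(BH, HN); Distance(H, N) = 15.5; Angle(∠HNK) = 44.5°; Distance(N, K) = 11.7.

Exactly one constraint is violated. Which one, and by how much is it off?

Distance(N, K) = 11.7 — off by 5.50.

J = (0.00, 0.00) ✓; JE at 82.90° ✓; |JE| = 15.00 ✓; ∠JEA = 125.1° ✓; |EA| = 16.20 ✓; ∠EAB = 76.80° ✓; |AB| = 10.50 ✓; ∠(AB, BH) = 90.00° ✓; |BH| = 24.20 ✓; ∠(BH, HN) = 90.00° ✓; |HN| = 15.50 ✓; ∠HNK = 44.50° ✓; |NK| = 17.20 ✗.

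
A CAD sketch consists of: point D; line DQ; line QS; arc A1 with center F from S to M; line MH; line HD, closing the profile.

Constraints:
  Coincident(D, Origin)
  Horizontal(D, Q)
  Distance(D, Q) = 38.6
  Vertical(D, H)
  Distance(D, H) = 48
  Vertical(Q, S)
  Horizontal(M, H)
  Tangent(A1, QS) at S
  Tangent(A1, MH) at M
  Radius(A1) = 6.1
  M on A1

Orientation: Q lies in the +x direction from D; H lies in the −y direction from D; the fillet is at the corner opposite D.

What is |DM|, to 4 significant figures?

57.97

D is at the origin; D and Q share the same y with |DQ| = 38.6 and Q on the +x side, so Q = (38.60, 0.000). DH is vertical with |DH| = 48.0 and H on the −y side, so H = (0.000, -48.00). The virtual corner opposite D is at (38.60, -48.00). A1 meets QS tangentially, so FS is at right angles to QS and since A1 is tangent to MH there, FM ⟂ MH, with radius 6.1, so the center F sits 6.1 in from both sides at F = (32.50, -41.90). That places the tangent points at S = (38.60, -41.90) on QS and M = (32.50, -48.00) on MH. Then |DM| = |M − D| = 57.97.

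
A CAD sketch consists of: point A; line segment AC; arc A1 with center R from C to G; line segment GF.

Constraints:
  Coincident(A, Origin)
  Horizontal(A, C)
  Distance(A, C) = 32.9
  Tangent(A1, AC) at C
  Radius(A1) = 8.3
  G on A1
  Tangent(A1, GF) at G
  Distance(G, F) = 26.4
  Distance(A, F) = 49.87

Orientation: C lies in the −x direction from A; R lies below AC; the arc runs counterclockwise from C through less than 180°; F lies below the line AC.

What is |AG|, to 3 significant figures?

42.2

Checks: |RG| = 8.300 ✓; ∠(RG, GF) = 90.00° ✓; |GF| = 26.40 ✓; |AF| = 49.87 ✓.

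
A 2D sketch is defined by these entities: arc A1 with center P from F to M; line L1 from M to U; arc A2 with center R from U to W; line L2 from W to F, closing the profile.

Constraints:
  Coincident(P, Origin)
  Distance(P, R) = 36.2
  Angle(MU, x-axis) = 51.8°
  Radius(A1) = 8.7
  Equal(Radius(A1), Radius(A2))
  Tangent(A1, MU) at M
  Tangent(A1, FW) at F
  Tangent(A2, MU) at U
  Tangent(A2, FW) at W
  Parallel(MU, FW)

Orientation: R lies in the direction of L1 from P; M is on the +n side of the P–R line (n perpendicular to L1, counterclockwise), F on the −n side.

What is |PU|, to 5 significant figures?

37.231

Tangency of A1 to both parallel lines with radius 8.7 puts M and F at P ± 8.7·n: M = (-6.8370, 5.3802), F = (6.8370, -5.3802). Equal radii place U and W the same way about R: U = R + 8.7·n = (15.549, 33.828), W = R − 8.7·n = (29.223, 23.068). Then |PU| = |U − P| = 37.231.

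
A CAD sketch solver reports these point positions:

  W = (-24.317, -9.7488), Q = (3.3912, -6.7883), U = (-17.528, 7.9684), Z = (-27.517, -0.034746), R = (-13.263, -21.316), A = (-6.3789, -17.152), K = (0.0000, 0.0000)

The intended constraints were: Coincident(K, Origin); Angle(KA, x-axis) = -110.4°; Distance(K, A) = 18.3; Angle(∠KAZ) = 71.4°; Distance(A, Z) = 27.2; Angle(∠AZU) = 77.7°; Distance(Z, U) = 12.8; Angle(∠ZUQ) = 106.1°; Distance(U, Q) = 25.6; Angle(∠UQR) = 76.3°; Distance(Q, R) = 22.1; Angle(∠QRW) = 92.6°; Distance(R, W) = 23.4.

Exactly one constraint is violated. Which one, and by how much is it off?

Distance(R, W) = 23.4 — off by 7.40.

K = (0.00, 0.00) ✓; KA at -110.4° ✓; |KA| = 18.30 ✓; ∠KAZ = 71.40° ✓; |AZ| = 27.20 ✓; ∠AZU = 77.70° ✓; |ZU| = 12.80 ✓; ∠ZUQ = 106.1° ✓; |UQ| = 25.60 ✓; ∠UQR = 76.30° ✓; |QR| = 22.10 ✓; ∠QRW = 92.60° ✓; |RW| = 16.00 ✗.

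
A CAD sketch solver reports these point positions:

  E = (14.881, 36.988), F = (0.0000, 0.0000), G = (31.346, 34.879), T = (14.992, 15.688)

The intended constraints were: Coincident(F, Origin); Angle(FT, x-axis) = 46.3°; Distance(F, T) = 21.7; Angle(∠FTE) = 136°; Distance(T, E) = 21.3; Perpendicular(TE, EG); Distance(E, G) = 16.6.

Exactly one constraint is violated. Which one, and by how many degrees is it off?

Perpendicular(TE, EG) — off by 7.60°.

F = (0.00, 0.00) ✓; FT at 46.30° ✓; |FT| = 21.70 ✓; ∠FTE = 136.0° ✓; |TE| = 21.30 ✓; ∠(TE, EG) = 97.60° ✗; |EG| = 16.60 ✓.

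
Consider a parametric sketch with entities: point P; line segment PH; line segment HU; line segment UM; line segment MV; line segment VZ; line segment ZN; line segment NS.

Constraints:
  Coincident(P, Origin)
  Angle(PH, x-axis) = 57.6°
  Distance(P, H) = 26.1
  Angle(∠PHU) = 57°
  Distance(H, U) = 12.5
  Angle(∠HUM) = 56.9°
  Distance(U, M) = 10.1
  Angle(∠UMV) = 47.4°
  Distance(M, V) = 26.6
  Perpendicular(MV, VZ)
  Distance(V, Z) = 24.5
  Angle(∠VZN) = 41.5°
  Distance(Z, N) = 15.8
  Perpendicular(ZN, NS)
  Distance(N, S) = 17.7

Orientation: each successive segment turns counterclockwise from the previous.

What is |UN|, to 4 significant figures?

10.67

P is at the origin; PH runs at 57.6° with length 26.1, so H = (13.99, 22.04). ∠PHU = 57.0° gives HU at -179.4° from the x-axis; with |HU| = 12.5, U = (1.486, 21.91). ∠HUM = 56.9° gives UM at -56.30° from the x-axis; with |UM| = 10.1, M = (7.090, 13.50). ∠UMV = 47.4° gives MV at 76.30° from the x-axis; with |MV| = 26.6, V = (13.39, 39.35). MV is perpendicular to VZ, so VZ runs at 166.3°; with |VZ| = 24.5, Z = (-10.41, 45.15). ∠VZN = 41.5° gives ZN at -55.20° from the x-axis; with |ZN| = 15.8, N = (-1.396, 32.17). Then |UN| = |N − U| = 10.67.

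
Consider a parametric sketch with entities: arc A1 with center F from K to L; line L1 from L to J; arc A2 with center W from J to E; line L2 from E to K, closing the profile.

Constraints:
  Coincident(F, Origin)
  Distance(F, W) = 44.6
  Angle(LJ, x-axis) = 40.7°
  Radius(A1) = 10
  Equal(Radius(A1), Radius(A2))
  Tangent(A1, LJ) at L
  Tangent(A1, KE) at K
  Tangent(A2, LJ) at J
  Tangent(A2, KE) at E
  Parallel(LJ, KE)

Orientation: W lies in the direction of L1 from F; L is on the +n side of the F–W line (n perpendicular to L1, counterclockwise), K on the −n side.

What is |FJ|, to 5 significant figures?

45.707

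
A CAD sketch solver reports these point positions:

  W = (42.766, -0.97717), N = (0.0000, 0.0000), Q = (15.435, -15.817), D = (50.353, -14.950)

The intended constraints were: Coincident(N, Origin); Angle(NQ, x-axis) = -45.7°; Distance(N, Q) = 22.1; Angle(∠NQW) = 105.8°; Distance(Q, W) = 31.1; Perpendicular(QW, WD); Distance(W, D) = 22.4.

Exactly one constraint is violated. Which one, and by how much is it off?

Distance(W, D) = 22.4 — off by 6.50.

N = (0.00, 0.00) ✓; NQ at -45.70° ✓; |NQ| = 22.10 ✓; ∠NQW = 105.8° ✓; |QW| = 31.10 ✓; ∠(QW, WD) = 90.00° ✓; |WD| = 15.90 ✗.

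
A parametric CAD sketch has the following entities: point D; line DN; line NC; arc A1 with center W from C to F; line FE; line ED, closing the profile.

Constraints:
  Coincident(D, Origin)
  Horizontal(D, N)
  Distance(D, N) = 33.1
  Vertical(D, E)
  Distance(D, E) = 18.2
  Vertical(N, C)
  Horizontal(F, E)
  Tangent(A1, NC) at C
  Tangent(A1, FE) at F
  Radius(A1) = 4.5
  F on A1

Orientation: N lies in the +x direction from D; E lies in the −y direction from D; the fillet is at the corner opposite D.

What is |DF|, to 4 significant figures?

33.90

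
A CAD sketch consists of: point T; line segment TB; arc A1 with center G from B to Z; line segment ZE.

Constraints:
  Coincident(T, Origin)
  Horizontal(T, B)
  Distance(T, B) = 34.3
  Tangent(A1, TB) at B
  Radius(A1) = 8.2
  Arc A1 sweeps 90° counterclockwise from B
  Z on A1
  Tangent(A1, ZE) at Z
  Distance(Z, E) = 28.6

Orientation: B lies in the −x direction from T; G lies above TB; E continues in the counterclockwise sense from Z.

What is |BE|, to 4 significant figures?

37.70

T is at the origin; T and B share the same y with |TB| = 34.3 and B on the −x side, so B = (-34.30, 0.000). Tangency of A1 to TB means the radius GB is perpendicular to TB, so G = B + (0, 8.2) = (-34.30, 8.200). On A1, B sits at bearing -90° from G; a 90° counterclockwise sweep puts Z at bearing 0°, so Z = G + 8.2·(cos 0°, sin 0°) = (-26.10, 8.200). Tangency of A1 to ZE means the radius GZ is perpendicular to ZE, so ZE runs along (−sin 0°, cos 0°); with |ZE| = 28.6, E = (-26.10, 36.80). Then |BE| = |E − B| = 37.70.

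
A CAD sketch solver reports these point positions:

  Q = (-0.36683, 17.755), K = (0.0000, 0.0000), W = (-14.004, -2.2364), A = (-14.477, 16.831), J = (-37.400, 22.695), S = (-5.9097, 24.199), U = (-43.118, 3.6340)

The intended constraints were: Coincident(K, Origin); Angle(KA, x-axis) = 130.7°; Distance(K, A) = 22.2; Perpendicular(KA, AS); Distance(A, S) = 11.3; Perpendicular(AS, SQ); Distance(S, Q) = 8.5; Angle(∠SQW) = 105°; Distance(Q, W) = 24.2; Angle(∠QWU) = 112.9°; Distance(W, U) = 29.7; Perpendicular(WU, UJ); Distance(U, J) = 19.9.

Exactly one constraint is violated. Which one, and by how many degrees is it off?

Perpendicular(WU, UJ) — off by 5.30°.

K = (0.00, 0.00) ✓; KA at 130.7° ✓; |KA| = 22.20 ✓; ∠(KA, AS) = 90.00° ✓; |AS| = 11.30 ✓; ∠(AS, SQ) = 90.00° ✓; |SQ| = 8.500 ✓; ∠SQW = 105.0° ✓; |QW| = 24.20 ✓; ∠QWU = 112.9° ✓; |WU| = 29.70 ✓; ∠(WU, UJ) = 95.30° ✗; |UJ| = 19.90 ✓.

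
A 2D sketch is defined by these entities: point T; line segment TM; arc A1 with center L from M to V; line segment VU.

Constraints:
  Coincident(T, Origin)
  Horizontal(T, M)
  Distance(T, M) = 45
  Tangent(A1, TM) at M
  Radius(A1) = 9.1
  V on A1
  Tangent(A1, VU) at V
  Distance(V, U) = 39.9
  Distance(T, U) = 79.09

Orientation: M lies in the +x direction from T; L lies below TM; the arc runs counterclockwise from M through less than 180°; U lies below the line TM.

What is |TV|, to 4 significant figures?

41.22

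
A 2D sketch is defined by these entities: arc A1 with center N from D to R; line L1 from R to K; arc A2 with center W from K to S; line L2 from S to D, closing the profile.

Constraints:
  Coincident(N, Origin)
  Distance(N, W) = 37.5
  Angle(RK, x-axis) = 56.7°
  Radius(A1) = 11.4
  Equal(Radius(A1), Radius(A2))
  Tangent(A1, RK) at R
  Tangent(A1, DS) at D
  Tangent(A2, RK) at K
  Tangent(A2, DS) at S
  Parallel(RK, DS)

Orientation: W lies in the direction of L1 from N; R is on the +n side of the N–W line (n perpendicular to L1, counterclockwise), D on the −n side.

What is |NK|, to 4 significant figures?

39.19

The slot axis is L1's direction at 56.7°, so u = (cos 56.7°, sin 56.7°) = (0.5490, 0.8358) and n = (−sin 56.7°, cos 56.7°) = (-0.8358, 0.5490). N is at the origin and W lies 37.5 along u from N, so W = 37.5·u = (20.59, 31.34). Tangency of A1 to both parallel lines with radius 11.4 puts R and D at N ± 11.4·n: R = (-9.528, 6.259), D = (9.528, -6.259). Equal radii place K and S the same way about W: K = W + 11.4·n = (11.06, 37.60), S = W − 11.4·n = (30.12, 25.08). Then |NK| = |K − N| = 39.19.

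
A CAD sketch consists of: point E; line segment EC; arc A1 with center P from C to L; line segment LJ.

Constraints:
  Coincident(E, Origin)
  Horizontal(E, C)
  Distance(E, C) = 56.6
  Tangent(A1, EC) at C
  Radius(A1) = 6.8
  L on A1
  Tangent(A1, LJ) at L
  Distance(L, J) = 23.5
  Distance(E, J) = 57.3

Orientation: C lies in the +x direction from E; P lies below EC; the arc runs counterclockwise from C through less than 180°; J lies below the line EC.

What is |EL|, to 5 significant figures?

50.230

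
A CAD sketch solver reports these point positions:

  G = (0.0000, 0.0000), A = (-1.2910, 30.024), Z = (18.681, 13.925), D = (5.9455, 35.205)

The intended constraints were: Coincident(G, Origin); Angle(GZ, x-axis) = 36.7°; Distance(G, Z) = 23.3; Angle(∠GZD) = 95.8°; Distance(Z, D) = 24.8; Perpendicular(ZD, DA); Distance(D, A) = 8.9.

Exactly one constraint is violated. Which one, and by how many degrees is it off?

Perpendicular(ZD, DA) — off by 4.70°.

G = (0.00, 0.00) ✓; GZ at 36.70° ✓; |GZ| = 23.30 ✓; ∠GZD = 95.80° ✓; |ZD| = 24.80 ✓; ∠(ZD, DA) = 94.70° ✗; |DA| = 8.900 ✓.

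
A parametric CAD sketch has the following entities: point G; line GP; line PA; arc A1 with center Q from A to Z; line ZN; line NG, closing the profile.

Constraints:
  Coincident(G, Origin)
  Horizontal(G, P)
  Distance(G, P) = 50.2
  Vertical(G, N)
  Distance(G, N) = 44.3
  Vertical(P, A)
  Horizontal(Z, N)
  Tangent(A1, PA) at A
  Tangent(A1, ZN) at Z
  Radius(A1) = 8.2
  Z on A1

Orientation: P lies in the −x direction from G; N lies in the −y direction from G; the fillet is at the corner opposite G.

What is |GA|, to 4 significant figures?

61.83

G is at the origin; G and P share the same y with |GP| = 50.2 and P on the −x side, so P = (-50.20, 0.000). G and N share the same x with |GN| = 44.3 and N on the −y side, so N = (0.000, -44.30). The virtual corner opposite G is at (-50.20, -44.30). Since A1 is tangent to PA there, QA ⟂ PA and since A1 is tangent to ZN there, QZ ⟂ ZN, with radius 8.2, so the center Q sits 8.2 in from both sides at Q = (-42.00, -36.10). That places the tangent points at A = (-50.20, -36.10) on PA and Z = (-42.00, -44.30) on ZN. Then |GA| = |A − G| = 61.83.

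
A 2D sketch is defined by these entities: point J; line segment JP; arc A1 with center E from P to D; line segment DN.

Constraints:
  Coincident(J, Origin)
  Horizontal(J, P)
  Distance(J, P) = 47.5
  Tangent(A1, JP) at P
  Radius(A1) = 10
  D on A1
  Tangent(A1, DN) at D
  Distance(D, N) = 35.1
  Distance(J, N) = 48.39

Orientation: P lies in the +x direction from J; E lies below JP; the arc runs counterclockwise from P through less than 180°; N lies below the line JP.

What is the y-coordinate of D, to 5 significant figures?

-6.8560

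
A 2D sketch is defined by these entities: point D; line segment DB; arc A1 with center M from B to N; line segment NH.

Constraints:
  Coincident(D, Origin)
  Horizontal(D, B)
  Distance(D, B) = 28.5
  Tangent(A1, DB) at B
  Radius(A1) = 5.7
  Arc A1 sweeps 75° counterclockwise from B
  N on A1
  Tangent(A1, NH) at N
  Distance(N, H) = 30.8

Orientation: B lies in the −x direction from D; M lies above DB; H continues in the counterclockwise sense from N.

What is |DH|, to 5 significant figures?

37.148

On A1, B sits at bearing -90° from M; a 75° counterclockwise sweep puts N at bearing -15°, so N = M + 5.7·(cos -15°, sin -15°) = (-22.994, 4.2247). A1 meets NH tangentially, so MN is at right angles to NH, so NH runs along (−sin -15°, cos -15°); with |NH| = 30.8, H = (-15.023, 33.975). Then |DH| = |H − D| = 37.148.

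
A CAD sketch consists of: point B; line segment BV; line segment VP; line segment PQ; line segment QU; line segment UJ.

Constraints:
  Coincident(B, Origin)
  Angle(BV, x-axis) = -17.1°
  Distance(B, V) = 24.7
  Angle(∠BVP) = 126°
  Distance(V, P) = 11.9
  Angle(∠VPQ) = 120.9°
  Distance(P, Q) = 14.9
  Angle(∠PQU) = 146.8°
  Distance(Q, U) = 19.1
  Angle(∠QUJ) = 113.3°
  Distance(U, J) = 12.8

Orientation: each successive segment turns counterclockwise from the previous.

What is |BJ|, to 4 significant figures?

26.97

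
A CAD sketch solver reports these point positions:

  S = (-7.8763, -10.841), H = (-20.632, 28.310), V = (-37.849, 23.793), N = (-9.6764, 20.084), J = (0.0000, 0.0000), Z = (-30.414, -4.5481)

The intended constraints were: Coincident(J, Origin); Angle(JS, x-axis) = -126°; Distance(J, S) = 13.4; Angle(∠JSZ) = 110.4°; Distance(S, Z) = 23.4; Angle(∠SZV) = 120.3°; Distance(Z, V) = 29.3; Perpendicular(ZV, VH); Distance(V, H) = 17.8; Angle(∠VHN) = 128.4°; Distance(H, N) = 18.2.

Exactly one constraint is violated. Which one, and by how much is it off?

Distance(H, N) = 18.2 — off by 4.50.

J = (0.00, 0.00) ✓; JS at -126.0° ✓; |JS| = 13.40 ✓; ∠JSZ = 110.4° ✓; |SZ| = 23.40 ✓; ∠SZV = 120.3° ✓; |ZV| = 29.30 ✓; ∠(ZV, VH) = 90.00° ✓; |VH| = 17.80 ✓; ∠VHN = 128.4° ✓; |HN| = 13.70 ✗.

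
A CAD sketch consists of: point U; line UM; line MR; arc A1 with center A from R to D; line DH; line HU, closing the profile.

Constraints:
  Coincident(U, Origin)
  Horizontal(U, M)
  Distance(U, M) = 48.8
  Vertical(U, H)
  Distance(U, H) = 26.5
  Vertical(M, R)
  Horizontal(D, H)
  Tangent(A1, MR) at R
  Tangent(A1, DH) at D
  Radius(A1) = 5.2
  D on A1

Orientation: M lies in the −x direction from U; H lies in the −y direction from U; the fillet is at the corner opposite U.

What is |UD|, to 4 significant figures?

51.02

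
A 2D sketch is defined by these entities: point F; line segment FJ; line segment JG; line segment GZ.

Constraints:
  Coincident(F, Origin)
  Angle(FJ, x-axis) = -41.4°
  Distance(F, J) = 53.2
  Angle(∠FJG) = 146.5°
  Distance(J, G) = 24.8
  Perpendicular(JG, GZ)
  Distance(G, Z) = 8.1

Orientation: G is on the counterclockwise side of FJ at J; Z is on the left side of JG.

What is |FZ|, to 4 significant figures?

72.36

F is at the origin; FJ runs at -41.4° with length 53.2, so J = 53.2·(cos -41.4°, sin -41.4°) = (39.91, -35.18). ∠FJG = 146.5°, so JG runs at -41.4° + (180° − 146.5°) = -7.900° from the x-axis; with |JG| = 24.8, G = J + 24.8·(cos -7.900°, sin -7.900°) = (64.47, -38.59). The perpendicularity gives GZ at right angles to JG; with |GZ| = 8.1 on the left of JG, Z = G + 8.1·(0.1374, 0.9905) = (65.58, -30.57). Then |FZ| = |Z − F| = 72.36.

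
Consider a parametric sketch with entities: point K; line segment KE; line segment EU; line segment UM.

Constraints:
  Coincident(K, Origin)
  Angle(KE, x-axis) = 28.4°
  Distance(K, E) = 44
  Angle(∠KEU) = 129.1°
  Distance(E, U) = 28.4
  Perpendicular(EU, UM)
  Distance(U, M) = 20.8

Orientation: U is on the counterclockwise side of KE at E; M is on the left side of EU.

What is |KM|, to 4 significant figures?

57.71

∠KEU = 129.1°, so EU runs at 28.4° + (180° − 129.1°) = 79.30° from the x-axis; with |EU| = 28.4, U = E + 28.4·(cos 79.30°, sin 79.30°) = (43.98, 48.83). EU ⟂ UM; with |UM| = 20.8 on the left of EU, M = U + 20.8·(-0.9826, 0.1857) = (23.54, 52.70). Then |KM| = |M − K| = 57.71.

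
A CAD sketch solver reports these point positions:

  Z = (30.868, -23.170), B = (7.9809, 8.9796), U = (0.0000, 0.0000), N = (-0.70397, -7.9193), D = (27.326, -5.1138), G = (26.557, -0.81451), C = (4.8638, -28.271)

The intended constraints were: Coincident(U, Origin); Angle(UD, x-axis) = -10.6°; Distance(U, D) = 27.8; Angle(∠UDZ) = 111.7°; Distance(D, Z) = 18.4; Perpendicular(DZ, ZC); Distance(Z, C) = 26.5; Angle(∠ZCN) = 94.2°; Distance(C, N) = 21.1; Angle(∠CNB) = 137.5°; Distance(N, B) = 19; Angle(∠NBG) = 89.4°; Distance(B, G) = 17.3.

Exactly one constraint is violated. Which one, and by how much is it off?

Distance(B, G) = 17.3 — off by 3.70.

U = (0.00, 0.00) ✓; UD at -10.60° ✓; |UD| = 27.80 ✓; ∠UDZ = 111.7° ✓; |DZ| = 18.40 ✓; ∠(DZ, ZC) = 90.00° ✓; |ZC| = 26.50 ✓; ∠ZCN = 94.20° ✓; |CN| = 21.10 ✓; ∠CNB = 137.5° ✓; |NB| = 19.00 ✓; ∠NBG = 89.40° ✓; |BG| = 21.00 ✗.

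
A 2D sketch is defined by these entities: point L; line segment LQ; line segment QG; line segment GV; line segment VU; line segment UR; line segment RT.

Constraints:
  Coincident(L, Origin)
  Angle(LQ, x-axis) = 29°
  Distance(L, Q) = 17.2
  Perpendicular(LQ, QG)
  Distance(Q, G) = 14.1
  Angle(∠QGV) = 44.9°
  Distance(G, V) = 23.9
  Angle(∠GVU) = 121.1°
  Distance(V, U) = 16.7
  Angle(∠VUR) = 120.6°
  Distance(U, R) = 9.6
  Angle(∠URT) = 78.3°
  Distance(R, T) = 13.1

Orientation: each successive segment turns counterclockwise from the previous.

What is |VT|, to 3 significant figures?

15.5

L is at the origin; LQ runs at 29.0° with length 17.2, so Q = (15.0, 8.34). The perpendicularity gives QG at right angles to LQ, so QG runs at 119°; with |QG| = 14.1, G = (8.21, 20.7). ∠QGV = 44.9° gives GV at -106° from the x-axis; with |GV| = 23.9, V = (1.66, -2.31). ∠GVU = 121.1° gives VU at -47.0° from the x-axis; with |VU| = 16.7, U = (13.0, -14.5). ∠VUR = 120.6° gives UR at 12.4° from the x-axis; with |UR| = 9.6, R = (22.4, -12.5). ∠URT = 78.3° gives RT at 114° from the x-axis; with |RT| = 13.1, T = (17.1, -0.509). Then |VT| = |T − V| = 15.5.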